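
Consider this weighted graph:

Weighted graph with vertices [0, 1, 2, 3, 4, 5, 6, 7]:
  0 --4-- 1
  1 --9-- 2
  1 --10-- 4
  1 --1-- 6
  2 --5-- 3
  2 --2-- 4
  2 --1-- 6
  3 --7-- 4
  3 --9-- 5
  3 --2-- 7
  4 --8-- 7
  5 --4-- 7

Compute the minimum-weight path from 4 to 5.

Using Dijkstra's algorithm from vertex 4:
Shortest path: 4 -> 7 -> 5
Total weight: 8 + 4 = 12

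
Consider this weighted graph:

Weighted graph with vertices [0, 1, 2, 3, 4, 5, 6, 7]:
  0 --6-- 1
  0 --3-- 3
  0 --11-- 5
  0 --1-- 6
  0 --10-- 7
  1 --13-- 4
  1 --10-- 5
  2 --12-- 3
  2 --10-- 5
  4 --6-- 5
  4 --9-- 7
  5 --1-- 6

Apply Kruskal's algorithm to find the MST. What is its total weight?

Applying Kruskal's algorithm (sort edges by weight, add if no cycle):
  Add (0,6) w=1
  Add (5,6) w=1
  Add (0,3) w=3
  Add (0,1) w=6
  Add (4,5) w=6
  Add (4,7) w=9
  Skip (0,7) w=10 (creates cycle)
  Skip (1,5) w=10 (creates cycle)
  Add (2,5) w=10
  Skip (0,5) w=11 (creates cycle)
  Skip (2,3) w=12 (creates cycle)
  Skip (1,4) w=13 (creates cycle)
MST weight = 36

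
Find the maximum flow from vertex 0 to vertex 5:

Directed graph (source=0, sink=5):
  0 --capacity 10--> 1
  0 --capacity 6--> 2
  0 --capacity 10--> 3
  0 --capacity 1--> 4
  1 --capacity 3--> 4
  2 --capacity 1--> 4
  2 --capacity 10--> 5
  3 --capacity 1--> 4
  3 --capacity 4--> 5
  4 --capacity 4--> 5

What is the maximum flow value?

Computing max flow:
  Flow on (0->1): 3/10
  Flow on (0->2): 6/6
  Flow on (0->3): 5/10
  Flow on (1->4): 3/3
  Flow on (2->5): 6/10
  Flow on (3->4): 1/1
  Flow on (3->5): 4/4
  Flow on (4->5): 4/4
Maximum flow = 14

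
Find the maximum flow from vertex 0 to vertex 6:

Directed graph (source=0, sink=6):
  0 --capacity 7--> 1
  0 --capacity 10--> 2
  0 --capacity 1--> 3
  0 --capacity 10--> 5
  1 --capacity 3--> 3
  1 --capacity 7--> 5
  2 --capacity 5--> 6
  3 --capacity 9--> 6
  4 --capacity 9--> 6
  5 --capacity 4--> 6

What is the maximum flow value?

Computing max flow:
  Flow on (0->1): 3/7
  Flow on (0->2): 5/10
  Flow on (0->3): 1/1
  Flow on (0->5): 4/10
  Flow on (1->3): 3/3
  Flow on (2->6): 5/5
  Flow on (3->6): 4/9
  Flow on (5->6): 4/4
Maximum flow = 13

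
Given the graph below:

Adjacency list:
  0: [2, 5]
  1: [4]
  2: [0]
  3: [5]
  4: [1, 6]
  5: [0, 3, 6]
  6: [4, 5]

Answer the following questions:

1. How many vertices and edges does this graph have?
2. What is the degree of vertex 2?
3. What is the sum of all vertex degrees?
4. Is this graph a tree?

Count: 7 vertices, 6 edges.
Vertex 2 has neighbors [0], degree = 1.
Handshaking lemma: 2 * 6 = 12.
A graph is a tree iff it is connected and has exactly n-1 edges. This graph is connected (all 7 vertices in one component) and has 7-1 = 6 edges. It is a tree.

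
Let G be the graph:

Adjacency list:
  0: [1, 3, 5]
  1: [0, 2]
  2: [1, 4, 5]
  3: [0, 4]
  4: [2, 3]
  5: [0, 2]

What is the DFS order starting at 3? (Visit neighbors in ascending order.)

DFS from vertex 3 (neighbors processed in ascending order):
Visit order: 3, 0, 1, 2, 4, 5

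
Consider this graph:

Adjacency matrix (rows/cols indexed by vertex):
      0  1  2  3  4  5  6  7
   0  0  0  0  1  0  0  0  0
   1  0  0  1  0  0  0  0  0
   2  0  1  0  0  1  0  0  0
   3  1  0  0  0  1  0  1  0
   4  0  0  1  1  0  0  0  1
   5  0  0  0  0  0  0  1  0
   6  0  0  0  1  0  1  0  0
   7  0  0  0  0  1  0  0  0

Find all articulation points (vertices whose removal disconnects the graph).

An articulation point is a vertex whose removal disconnects the graph.
Articulation points: [2, 3, 4, 6]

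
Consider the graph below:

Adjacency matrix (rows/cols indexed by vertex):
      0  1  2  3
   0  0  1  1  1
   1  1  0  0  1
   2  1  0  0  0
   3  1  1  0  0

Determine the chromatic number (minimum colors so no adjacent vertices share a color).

The graph has a maximum clique of size 3 (lower bound on chromatic number).
A valid 3-coloring: {0: 0, 1: 1, 2: 1, 3: 2}.
Chromatic number = 3.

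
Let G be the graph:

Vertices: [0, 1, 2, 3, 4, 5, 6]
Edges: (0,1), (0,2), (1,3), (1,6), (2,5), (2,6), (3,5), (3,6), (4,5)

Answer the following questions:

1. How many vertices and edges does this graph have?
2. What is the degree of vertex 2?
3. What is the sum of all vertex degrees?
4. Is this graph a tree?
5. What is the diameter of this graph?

Count: 7 vertices, 9 edges.
Vertex 2 has neighbors [0, 5, 6], degree = 3.
Handshaking lemma: 2 * 9 = 18.
A tree on 7 vertices has 6 edges. This graph has 9 edges (3 extra). Not a tree.
Diameter (longest shortest path) = 3.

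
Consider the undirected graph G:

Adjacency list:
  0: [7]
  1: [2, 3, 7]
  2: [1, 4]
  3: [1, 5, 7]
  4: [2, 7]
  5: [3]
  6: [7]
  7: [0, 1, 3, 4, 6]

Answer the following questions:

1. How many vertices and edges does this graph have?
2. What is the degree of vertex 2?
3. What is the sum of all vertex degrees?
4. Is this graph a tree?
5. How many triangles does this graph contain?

Count: 8 vertices, 9 edges.
Vertex 2 has neighbors [1, 4], degree = 2.
Handshaking lemma: 2 * 9 = 18.
A tree on 8 vertices has 7 edges. This graph has 9 edges (2 extra). Not a tree.
Number of triangles = 1.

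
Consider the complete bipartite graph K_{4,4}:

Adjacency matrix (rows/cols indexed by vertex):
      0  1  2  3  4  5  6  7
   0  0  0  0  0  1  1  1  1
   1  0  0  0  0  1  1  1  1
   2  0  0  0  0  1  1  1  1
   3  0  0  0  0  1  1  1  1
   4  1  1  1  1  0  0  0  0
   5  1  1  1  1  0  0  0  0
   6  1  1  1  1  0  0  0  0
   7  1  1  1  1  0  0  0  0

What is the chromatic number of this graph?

K_{4,4} is bipartite: vertices split into two independent sets of size 4 and 4.
Color one set 0, the other 1. No adjacent vertices share a color.
Chromatic number = 2.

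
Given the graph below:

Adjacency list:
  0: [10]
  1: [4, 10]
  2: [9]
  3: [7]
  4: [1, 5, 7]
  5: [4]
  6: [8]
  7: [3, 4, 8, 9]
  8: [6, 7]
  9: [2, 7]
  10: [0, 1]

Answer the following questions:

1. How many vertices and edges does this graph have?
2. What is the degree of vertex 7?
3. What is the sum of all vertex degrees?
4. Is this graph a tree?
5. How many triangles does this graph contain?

Count: 11 vertices, 10 edges.
Vertex 7 has neighbors [3, 4, 8, 9], degree = 4.
Handshaking lemma: 2 * 10 = 20.
A graph is a tree iff it is connected and has exactly n-1 edges. This graph is connected (all 11 vertices in one component) and has 11-1 = 10 edges. It is a tree.
Number of triangles = 0.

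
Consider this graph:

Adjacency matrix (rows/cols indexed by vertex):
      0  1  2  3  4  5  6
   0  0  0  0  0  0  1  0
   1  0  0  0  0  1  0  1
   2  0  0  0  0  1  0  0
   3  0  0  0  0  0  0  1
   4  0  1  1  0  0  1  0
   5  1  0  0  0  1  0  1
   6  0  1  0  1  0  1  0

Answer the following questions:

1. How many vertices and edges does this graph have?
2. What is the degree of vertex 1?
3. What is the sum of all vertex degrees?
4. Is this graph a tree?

Count: 7 vertices, 7 edges.
Vertex 1 has neighbors [4, 6], degree = 2.
Handshaking lemma: 2 * 7 = 14.
A tree on 7 vertices has 6 edges. This graph has 7 edges (1 extra). Not a tree.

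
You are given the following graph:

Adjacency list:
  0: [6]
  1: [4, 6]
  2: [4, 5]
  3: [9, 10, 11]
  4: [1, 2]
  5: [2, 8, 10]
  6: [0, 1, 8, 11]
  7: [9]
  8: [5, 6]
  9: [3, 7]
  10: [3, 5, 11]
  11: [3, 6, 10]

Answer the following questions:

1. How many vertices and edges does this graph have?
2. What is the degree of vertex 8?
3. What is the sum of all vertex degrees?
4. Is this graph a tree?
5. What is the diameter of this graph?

Count: 12 vertices, 14 edges.
Vertex 8 has neighbors [5, 6], degree = 2.
Handshaking lemma: 2 * 14 = 28.
A tree on 12 vertices has 11 edges. This graph has 14 edges (3 extra). Not a tree.
Diameter (longest shortest path) = 6.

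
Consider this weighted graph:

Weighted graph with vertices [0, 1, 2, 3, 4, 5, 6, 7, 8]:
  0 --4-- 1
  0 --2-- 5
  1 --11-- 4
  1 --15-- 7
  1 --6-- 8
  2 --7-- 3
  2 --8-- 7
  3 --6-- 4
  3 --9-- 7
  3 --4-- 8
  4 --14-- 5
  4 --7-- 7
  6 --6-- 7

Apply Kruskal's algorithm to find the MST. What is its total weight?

Applying Kruskal's algorithm (sort edges by weight, add if no cycle):
  Add (0,5) w=2
  Add (0,1) w=4
  Add (3,8) w=4
  Add (1,8) w=6
  Add (3,4) w=6
  Add (6,7) w=6
  Add (2,3) w=7
  Add (4,7) w=7
  Skip (2,7) w=8 (creates cycle)
  Skip (3,7) w=9 (creates cycle)
  Skip (1,4) w=11 (creates cycle)
  Skip (4,5) w=14 (creates cycle)
  Skip (1,7) w=15 (creates cycle)
MST weight = 42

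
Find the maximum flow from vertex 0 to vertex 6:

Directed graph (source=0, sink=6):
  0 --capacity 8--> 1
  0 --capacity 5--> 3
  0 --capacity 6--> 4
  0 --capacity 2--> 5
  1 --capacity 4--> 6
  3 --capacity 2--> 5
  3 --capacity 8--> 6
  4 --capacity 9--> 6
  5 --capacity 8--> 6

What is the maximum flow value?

Computing max flow:
  Flow on (0->1): 4/8
  Flow on (0->3): 5/5
  Flow on (0->4): 6/6
  Flow on (0->5): 2/2
  Flow on (1->6): 4/4
  Flow on (3->6): 5/8
  Flow on (4->6): 6/9
  Flow on (5->6): 2/8
Maximum flow = 17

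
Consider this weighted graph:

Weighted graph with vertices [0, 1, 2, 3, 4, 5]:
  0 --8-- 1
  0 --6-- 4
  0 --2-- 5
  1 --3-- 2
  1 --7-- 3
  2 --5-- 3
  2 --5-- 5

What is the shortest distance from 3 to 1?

Using Dijkstra's algorithm from vertex 3:
Shortest path: 3 -> 1
Total weight: 7 = 7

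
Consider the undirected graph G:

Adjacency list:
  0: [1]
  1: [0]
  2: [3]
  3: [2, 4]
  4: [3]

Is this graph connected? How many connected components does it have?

Checking connectivity: the graph has 2 connected component(s).
Components: [[0, 1], [2, 3, 4]]. The graph is NOT connected.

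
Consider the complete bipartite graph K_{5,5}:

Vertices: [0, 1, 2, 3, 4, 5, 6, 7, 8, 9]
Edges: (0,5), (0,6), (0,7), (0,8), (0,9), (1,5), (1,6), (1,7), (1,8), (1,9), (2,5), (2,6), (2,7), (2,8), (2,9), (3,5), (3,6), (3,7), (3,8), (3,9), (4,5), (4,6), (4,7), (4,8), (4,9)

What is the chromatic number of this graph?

K_{5,5} is bipartite: vertices split into two independent sets of size 5 and 5.
Color one set 0, the other 1. No adjacent vertices share a color.
Chromatic number = 2.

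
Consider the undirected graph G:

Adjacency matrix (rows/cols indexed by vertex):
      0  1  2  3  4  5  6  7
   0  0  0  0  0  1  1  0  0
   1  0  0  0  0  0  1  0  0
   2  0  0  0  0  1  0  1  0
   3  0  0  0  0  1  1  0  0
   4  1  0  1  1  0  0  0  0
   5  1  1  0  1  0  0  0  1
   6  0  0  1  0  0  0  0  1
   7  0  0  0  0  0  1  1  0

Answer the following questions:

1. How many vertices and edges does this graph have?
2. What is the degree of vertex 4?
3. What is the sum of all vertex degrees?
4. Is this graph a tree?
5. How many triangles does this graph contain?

Count: 8 vertices, 9 edges.
Vertex 4 has neighbors [0, 2, 3], degree = 3.
Handshaking lemma: 2 * 9 = 18.
A tree on 8 vertices has 7 edges. This graph has 9 edges (2 extra). Not a tree.
Number of triangles = 0.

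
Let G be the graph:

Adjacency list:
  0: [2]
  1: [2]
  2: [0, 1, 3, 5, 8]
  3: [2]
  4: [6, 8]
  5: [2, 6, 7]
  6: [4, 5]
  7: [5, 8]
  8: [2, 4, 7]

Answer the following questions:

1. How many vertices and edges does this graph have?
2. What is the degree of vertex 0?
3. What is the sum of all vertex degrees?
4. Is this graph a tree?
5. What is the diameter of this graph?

Count: 9 vertices, 10 edges.
Vertex 0 has neighbors [2], degree = 1.
Handshaking lemma: 2 * 10 = 20.
A tree on 9 vertices has 8 edges. This graph has 10 edges (2 extra). Not a tree.
Diameter (longest shortest path) = 3.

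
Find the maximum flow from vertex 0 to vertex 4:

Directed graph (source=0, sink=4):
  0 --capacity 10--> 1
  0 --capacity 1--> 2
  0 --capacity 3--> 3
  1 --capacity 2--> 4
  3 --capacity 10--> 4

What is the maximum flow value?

Computing max flow:
  Flow on (0->1): 2/10
  Flow on (0->3): 3/3
  Flow on (1->4): 2/2
  Flow on (3->4): 3/10
Maximum flow = 5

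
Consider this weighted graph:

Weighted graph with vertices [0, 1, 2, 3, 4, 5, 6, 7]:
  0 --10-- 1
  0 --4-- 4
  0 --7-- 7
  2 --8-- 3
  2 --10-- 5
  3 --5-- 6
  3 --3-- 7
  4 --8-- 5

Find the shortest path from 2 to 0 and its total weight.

Using Dijkstra's algorithm from vertex 2:
Shortest path: 2 -> 3 -> 7 -> 0
Total weight: 8 + 3 + 7 = 18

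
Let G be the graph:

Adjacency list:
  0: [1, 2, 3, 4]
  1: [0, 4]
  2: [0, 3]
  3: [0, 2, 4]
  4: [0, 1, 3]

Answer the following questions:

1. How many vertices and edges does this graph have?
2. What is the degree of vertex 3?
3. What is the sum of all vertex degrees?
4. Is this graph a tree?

Count: 5 vertices, 7 edges.
Vertex 3 has neighbors [0, 2, 4], degree = 3.
Handshaking lemma: 2 * 7 = 14.
A tree on 5 vertices has 4 edges. This graph has 7 edges (3 extra). Not a tree.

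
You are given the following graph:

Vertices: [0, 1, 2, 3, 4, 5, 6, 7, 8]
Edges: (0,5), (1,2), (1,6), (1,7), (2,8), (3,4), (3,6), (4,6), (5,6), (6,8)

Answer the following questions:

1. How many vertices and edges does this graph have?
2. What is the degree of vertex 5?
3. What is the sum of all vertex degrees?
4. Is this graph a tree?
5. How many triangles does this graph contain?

Count: 9 vertices, 10 edges.
Vertex 5 has neighbors [0, 6], degree = 2.
Handshaking lemma: 2 * 10 = 20.
A tree on 9 vertices has 8 edges. This graph has 10 edges (2 extra). Not a tree.
Number of triangles = 1.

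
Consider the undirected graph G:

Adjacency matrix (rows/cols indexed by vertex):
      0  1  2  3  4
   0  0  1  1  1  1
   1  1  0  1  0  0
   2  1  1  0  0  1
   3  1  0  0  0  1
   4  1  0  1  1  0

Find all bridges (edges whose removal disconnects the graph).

No bridges found. The graph is 2-edge-connected (no single edge removal disconnects it).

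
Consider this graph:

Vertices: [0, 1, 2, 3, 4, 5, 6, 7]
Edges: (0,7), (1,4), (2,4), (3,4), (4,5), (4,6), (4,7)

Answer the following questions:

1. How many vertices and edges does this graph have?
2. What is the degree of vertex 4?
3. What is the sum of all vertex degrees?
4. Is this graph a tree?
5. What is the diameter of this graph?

Count: 8 vertices, 7 edges.
Vertex 4 has neighbors [1, 2, 3, 5, 6, 7], degree = 6.
Handshaking lemma: 2 * 7 = 14.
A graph is a tree iff it is connected and has exactly n-1 edges. This graph is connected (all 8 vertices in one component) and has 8-1 = 7 edges. It is a tree.
Diameter (longest shortest path) = 3.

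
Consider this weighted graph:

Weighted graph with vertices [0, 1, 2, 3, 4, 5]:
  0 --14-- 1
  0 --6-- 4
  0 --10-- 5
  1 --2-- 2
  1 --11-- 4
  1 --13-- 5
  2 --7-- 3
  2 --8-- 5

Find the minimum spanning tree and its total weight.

Applying Kruskal's algorithm (sort edges by weight, add if no cycle):
  Add (1,2) w=2
  Add (0,4) w=6
  Add (2,3) w=7
  Add (2,5) w=8
  Add (0,5) w=10
  Skip (1,4) w=11 (creates cycle)
  Skip (1,5) w=13 (creates cycle)
  Skip (0,1) w=14 (creates cycle)
MST weight = 33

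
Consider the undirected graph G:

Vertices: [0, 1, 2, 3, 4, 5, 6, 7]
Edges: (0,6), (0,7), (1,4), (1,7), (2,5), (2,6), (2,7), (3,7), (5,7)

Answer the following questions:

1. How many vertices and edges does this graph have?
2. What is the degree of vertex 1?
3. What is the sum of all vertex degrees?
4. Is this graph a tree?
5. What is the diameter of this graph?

Count: 8 vertices, 9 edges.
Vertex 1 has neighbors [4, 7], degree = 2.
Handshaking lemma: 2 * 9 = 18.
A tree on 8 vertices has 7 edges. This graph has 9 edges (2 extra). Not a tree.
Diameter (longest shortest path) = 4.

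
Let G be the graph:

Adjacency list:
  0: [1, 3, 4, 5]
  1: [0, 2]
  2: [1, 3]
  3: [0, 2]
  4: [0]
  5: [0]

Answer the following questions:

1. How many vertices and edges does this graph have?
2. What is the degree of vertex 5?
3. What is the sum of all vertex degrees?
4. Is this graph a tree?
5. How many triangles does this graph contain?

Count: 6 vertices, 6 edges.
Vertex 5 has neighbors [0], degree = 1.
Handshaking lemma: 2 * 6 = 12.
A tree on 6 vertices has 5 edges. This graph has 6 edges (1 extra). Not a tree.
Number of triangles = 0.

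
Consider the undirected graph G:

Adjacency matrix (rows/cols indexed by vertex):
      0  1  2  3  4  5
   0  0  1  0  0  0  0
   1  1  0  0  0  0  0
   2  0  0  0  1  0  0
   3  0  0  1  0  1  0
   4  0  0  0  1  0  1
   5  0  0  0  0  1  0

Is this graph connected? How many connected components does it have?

Checking connectivity: the graph has 2 connected component(s).
Components: [[0, 1], [2, 3, 4, 5]]. The graph is NOT connected.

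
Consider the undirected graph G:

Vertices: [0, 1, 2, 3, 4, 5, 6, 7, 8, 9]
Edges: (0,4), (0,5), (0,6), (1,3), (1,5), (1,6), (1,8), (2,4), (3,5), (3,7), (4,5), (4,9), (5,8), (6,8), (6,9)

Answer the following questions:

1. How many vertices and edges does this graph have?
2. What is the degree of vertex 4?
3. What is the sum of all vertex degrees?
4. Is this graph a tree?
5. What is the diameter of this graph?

Count: 10 vertices, 15 edges.
Vertex 4 has neighbors [0, 2, 5, 9], degree = 4.
Handshaking lemma: 2 * 15 = 30.
A tree on 10 vertices has 9 edges. This graph has 15 edges (6 extra). Not a tree.
Diameter (longest shortest path) = 4.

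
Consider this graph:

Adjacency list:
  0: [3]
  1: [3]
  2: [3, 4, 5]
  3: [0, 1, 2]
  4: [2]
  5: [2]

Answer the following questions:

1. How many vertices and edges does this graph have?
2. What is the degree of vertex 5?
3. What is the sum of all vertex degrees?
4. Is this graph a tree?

Count: 6 vertices, 5 edges.
Vertex 5 has neighbors [2], degree = 1.
Handshaking lemma: 2 * 5 = 10.
A graph is a tree iff it is connected and has exactly n-1 edges. This graph is connected (all 6 vertices in one component) and has 6-1 = 5 edges. It is a tree.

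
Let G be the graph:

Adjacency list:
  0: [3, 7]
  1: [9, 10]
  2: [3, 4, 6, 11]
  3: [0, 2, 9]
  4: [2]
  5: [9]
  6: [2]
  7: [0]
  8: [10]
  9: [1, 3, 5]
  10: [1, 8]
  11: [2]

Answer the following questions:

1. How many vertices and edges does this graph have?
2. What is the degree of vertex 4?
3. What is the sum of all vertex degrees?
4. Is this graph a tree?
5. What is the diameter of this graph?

Count: 12 vertices, 11 edges.
Vertex 4 has neighbors [2], degree = 1.
Handshaking lemma: 2 * 11 = 22.
A graph is a tree iff it is connected and has exactly n-1 edges. This graph is connected (all 12 vertices in one component) and has 12-1 = 11 edges. It is a tree.
Diameter (longest shortest path) = 6.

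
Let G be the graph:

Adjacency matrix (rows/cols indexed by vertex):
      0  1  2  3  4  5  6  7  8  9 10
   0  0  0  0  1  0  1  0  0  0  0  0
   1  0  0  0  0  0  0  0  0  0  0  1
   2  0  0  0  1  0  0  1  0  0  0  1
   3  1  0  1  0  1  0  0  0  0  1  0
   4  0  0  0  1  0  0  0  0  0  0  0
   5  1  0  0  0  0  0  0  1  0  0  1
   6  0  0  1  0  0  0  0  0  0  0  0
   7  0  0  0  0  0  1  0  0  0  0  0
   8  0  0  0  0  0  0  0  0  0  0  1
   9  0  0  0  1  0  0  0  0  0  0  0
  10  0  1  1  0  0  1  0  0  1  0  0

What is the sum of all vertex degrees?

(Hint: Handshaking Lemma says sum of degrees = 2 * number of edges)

Count edges: 11 edges.
By Handshaking Lemma: sum of degrees = 2 * 11 = 22.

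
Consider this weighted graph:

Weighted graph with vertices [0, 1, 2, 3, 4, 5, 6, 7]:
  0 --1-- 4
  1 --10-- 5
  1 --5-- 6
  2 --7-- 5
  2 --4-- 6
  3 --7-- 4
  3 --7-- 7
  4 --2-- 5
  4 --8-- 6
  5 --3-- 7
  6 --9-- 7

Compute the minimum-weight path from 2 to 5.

Using Dijkstra's algorithm from vertex 2:
Shortest path: 2 -> 5
Total weight: 7 = 7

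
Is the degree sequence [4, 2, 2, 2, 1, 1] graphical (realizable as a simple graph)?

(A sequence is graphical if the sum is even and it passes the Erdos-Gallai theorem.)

Sum of degrees = 12. Sum is even and passes Erdos-Gallai. The sequence IS graphical.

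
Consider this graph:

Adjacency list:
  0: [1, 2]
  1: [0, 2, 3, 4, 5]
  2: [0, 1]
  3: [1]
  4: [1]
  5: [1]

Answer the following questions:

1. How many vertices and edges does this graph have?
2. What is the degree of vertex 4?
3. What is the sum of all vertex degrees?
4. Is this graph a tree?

Count: 6 vertices, 6 edges.
Vertex 4 has neighbors [1], degree = 1.
Handshaking lemma: 2 * 6 = 12.
A tree on 6 vertices has 5 edges. This graph has 6 edges (1 extra). Not a tree.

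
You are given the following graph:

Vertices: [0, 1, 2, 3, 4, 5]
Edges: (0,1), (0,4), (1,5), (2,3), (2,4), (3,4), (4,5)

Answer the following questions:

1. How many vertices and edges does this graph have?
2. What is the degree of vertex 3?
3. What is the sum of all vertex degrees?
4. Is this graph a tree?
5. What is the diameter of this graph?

Count: 6 vertices, 7 edges.
Vertex 3 has neighbors [2, 4], degree = 2.
Handshaking lemma: 2 * 7 = 14.
A tree on 6 vertices has 5 edges. This graph has 7 edges (2 extra). Not a tree.
Diameter (longest shortest path) = 3.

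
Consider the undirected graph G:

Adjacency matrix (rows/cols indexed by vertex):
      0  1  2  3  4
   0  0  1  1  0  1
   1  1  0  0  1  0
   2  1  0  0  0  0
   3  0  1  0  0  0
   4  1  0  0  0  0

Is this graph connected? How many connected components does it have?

Checking connectivity: the graph has 1 connected component(s).
All vertices are reachable from each other. The graph IS connected.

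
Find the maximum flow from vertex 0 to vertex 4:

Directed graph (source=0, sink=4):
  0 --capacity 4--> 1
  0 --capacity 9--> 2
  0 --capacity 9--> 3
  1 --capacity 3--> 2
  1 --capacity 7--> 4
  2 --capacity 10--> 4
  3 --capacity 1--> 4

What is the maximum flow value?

Computing max flow:
  Flow on (0->1): 4/4
  Flow on (0->2): 9/9
  Flow on (0->3): 1/9
  Flow on (1->4): 4/7
  Flow on (2->4): 9/10
  Flow on (3->4): 1/1
Maximum flow = 14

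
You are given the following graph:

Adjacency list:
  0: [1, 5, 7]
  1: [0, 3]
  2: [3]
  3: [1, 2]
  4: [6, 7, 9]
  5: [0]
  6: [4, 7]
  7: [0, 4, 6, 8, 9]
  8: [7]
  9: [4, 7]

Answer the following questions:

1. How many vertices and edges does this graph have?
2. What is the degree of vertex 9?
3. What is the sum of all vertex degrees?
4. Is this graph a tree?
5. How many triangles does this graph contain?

Count: 10 vertices, 11 edges.
Vertex 9 has neighbors [4, 7], degree = 2.
Handshaking lemma: 2 * 11 = 22.
A tree on 10 vertices has 9 edges. This graph has 11 edges (2 extra). Not a tree.
Number of triangles = 2.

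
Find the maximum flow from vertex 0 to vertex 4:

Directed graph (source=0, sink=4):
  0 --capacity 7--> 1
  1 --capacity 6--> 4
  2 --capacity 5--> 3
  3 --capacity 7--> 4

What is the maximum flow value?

Computing max flow:
  Flow on (0->1): 6/7
  Flow on (1->4): 6/6
Maximum flow = 6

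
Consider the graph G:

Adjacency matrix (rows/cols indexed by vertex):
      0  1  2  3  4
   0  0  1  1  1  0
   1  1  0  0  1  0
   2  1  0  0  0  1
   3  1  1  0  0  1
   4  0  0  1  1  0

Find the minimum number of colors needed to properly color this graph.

The graph has a maximum clique of size 3 (lower bound on chromatic number).
A valid 3-coloring: {0: 0, 1: 2, 2: 1, 3: 1, 4: 0}.
Chromatic number = 3.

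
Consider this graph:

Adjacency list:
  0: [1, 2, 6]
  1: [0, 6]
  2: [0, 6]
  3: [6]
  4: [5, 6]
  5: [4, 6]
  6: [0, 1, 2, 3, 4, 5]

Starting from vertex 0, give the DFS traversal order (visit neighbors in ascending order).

DFS from vertex 0 (neighbors processed in ascending order):
Visit order: 0, 1, 6, 2, 3, 4, 5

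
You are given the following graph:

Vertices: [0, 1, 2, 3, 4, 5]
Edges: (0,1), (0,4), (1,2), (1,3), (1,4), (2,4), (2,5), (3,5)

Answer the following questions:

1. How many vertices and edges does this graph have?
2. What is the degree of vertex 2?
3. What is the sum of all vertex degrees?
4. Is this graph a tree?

Count: 6 vertices, 8 edges.
Vertex 2 has neighbors [1, 4, 5], degree = 3.
Handshaking lemma: 2 * 8 = 16.
A tree on 6 vertices has 5 edges. This graph has 8 edges (3 extra). Not a tree.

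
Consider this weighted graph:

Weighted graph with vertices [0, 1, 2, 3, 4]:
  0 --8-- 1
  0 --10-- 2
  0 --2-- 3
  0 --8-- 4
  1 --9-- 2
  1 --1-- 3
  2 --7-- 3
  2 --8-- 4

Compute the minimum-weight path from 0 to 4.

Using Dijkstra's algorithm from vertex 0:
Shortest path: 0 -> 4
Total weight: 8 = 8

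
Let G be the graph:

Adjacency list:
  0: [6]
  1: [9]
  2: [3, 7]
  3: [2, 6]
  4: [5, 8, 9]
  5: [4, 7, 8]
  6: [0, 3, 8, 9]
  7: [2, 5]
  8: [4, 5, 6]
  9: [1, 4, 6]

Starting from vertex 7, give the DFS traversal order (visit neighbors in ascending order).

DFS from vertex 7 (neighbors processed in ascending order):
Visit order: 7, 2, 3, 6, 0, 8, 4, 5, 9, 1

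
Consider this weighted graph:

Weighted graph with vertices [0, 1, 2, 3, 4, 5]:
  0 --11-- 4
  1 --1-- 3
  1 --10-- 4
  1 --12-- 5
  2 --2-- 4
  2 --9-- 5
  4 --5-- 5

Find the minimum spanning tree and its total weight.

Applying Kruskal's algorithm (sort edges by weight, add if no cycle):
  Add (1,3) w=1
  Add (2,4) w=2
  Add (4,5) w=5
  Skip (2,5) w=9 (creates cycle)
  Add (1,4) w=10
  Add (0,4) w=11
  Skip (1,5) w=12 (creates cycle)
MST weight = 29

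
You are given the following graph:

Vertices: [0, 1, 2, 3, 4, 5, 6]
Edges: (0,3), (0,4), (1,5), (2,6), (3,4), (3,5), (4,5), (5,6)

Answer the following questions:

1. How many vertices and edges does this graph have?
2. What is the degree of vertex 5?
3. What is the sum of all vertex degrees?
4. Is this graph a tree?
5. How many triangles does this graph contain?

Count: 7 vertices, 8 edges.
Vertex 5 has neighbors [1, 3, 4, 6], degree = 4.
Handshaking lemma: 2 * 8 = 16.
A tree on 7 vertices has 6 edges. This graph has 8 edges (2 extra). Not a tree.
Number of triangles = 2.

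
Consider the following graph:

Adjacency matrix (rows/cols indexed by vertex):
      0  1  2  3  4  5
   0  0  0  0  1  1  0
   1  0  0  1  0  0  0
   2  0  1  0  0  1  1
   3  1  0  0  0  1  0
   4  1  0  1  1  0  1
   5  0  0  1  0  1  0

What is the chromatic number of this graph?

The graph has a maximum clique of size 3 (lower bound on chromatic number).
A valid 3-coloring: {0: 1, 1: 0, 2: 1, 3: 2, 4: 0, 5: 2}.
Chromatic number = 3.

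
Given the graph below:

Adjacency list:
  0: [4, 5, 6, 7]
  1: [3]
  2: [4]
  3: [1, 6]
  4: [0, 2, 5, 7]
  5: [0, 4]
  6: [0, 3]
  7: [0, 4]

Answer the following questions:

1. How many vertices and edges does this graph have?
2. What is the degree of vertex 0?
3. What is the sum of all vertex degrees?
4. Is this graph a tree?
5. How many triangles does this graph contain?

Count: 8 vertices, 9 edges.
Vertex 0 has neighbors [4, 5, 6, 7], degree = 4.
Handshaking lemma: 2 * 9 = 18.
A tree on 8 vertices has 7 edges. This graph has 9 edges (2 extra). Not a tree.
Number of triangles = 2.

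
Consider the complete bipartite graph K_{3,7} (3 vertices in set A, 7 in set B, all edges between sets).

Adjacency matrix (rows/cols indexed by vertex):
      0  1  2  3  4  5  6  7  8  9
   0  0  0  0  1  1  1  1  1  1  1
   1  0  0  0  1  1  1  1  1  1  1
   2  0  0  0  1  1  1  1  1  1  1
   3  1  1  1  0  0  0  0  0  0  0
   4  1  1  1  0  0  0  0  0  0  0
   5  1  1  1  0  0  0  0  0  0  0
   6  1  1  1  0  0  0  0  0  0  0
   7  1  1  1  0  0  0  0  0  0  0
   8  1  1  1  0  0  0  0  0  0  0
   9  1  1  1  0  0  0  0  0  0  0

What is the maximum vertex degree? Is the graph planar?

Set-A vertices have degree 7; set-B vertices have degree 3. Maximum degree = max(3,7) = 7.
K_{3,7} contains K_{3,3} as a subgraph (since both sides have >= 3 vertices); by Kuratowski's theorem it is not planar.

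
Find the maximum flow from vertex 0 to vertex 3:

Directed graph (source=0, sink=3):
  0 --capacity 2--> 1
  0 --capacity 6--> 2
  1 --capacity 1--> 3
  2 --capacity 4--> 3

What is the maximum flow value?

Computing max flow:
  Flow on (0->1): 1/2
  Flow on (0->2): 4/6
  Flow on (1->3): 1/1
  Flow on (2->3): 4/4
Maximum flow = 5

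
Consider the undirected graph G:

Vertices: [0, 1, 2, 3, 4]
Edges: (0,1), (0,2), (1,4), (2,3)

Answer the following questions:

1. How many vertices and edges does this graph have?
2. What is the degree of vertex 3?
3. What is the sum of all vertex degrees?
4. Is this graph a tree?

Count: 5 vertices, 4 edges.
Vertex 3 has neighbors [2], degree = 1.
Handshaking lemma: 2 * 4 = 8.
A graph is a tree iff it is connected and has exactly n-1 edges. This graph is connected (all 5 vertices in one component) and has 5-1 = 4 edges. It is a tree.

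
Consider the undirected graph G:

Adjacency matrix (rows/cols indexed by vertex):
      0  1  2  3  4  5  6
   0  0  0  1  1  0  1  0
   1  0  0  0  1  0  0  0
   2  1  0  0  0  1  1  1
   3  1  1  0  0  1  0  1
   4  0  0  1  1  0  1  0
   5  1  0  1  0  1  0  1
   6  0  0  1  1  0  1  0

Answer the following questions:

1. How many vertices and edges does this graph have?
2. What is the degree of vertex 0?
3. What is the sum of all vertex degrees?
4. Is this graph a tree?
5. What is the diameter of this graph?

Count: 7 vertices, 11 edges.
Vertex 0 has neighbors [2, 3, 5], degree = 3.
Handshaking lemma: 2 * 11 = 22.
A tree on 7 vertices has 6 edges. This graph has 11 edges (5 extra). Not a tree.
Diameter (longest shortest path) = 3.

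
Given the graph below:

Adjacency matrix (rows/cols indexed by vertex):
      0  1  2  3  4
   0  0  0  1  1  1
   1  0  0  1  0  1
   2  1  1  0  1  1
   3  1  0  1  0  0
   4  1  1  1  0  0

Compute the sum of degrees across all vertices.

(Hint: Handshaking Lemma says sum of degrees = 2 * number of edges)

Count edges: 7 edges.
By Handshaking Lemma: sum of degrees = 2 * 7 = 14.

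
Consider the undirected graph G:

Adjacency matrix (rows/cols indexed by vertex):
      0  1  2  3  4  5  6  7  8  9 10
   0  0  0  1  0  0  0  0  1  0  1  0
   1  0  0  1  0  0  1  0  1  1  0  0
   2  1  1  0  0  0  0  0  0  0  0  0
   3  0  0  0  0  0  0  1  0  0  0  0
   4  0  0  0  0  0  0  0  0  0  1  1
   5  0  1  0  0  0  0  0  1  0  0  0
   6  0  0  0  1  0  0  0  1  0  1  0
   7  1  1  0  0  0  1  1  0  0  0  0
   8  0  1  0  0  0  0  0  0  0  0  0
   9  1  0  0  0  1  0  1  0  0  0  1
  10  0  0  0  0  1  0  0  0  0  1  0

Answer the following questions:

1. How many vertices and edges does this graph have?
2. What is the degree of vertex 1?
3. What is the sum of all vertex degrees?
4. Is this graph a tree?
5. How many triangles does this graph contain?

Count: 11 vertices, 14 edges.
Vertex 1 has neighbors [2, 5, 7, 8], degree = 4.
Handshaking lemma: 2 * 14 = 28.
A tree on 11 vertices has 10 edges. This graph has 14 edges (4 extra). Not a tree.
Number of triangles = 2.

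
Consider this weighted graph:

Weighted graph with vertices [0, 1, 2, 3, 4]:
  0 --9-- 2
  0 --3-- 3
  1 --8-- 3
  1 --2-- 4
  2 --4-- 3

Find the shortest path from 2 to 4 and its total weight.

Using Dijkstra's algorithm from vertex 2:
Shortest path: 2 -> 3 -> 1 -> 4
Total weight: 4 + 8 + 2 = 14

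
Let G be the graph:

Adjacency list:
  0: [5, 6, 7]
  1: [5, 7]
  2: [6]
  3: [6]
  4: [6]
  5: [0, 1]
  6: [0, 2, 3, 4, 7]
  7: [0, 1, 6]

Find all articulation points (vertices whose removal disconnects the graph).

An articulation point is a vertex whose removal disconnects the graph.
Articulation points: [6]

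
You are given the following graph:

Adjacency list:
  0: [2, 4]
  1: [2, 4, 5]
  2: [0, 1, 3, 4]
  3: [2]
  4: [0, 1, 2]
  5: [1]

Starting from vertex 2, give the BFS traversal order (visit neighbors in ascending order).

BFS from vertex 2 (neighbors processed in ascending order):
Visit order: 2, 0, 1, 3, 4, 5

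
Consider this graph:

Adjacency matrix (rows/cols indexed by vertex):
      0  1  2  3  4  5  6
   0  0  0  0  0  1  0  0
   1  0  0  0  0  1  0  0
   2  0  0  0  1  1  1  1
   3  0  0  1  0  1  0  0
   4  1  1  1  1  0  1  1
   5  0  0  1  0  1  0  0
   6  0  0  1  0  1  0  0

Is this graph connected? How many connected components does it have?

Checking connectivity: the graph has 1 connected component(s).
All vertices are reachable from each other. The graph IS connected.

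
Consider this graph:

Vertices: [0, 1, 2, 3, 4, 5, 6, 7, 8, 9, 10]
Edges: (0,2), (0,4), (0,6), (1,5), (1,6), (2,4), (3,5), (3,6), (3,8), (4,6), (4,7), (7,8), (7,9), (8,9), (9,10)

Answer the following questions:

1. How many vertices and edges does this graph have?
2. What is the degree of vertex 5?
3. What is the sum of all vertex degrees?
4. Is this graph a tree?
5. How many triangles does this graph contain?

Count: 11 vertices, 15 edges.
Vertex 5 has neighbors [1, 3], degree = 2.
Handshaking lemma: 2 * 15 = 30.
A tree on 11 vertices has 10 edges. This graph has 15 edges (5 extra). Not a tree.
Number of triangles = 3.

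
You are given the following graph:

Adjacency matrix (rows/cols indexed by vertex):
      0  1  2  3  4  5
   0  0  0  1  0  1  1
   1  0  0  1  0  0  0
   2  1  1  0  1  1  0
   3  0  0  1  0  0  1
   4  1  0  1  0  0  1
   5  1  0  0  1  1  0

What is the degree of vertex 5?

Vertex 5 has neighbors [0, 3, 4], so deg(5) = 3.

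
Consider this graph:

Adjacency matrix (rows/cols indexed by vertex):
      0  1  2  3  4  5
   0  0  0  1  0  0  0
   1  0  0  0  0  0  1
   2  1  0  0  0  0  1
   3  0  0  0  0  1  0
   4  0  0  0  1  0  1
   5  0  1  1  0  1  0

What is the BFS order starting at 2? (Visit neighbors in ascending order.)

BFS from vertex 2 (neighbors processed in ascending order):
Visit order: 2, 0, 5, 1, 4, 3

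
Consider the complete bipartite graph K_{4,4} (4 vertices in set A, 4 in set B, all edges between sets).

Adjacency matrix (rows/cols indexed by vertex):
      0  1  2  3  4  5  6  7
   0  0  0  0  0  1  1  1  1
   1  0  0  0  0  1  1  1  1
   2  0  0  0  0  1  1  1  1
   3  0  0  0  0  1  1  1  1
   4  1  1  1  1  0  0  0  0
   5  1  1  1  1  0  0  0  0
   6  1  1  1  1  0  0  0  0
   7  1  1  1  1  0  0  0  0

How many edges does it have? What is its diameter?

K_{4,4} has 4 * 4 = 16 edges.
Any vertex reaches any opposite-side vertex in 1 step; same-side vertices reach in 2 steps via any opposite-side vertex.
Diameter = 2.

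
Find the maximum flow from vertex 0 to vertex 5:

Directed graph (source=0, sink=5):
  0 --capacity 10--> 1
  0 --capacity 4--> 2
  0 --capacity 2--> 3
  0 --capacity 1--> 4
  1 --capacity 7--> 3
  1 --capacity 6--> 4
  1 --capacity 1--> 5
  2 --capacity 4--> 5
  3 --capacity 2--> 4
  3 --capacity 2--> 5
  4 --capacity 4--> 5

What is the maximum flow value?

Computing max flow:
  Flow on (0->1): 6/10
  Flow on (0->2): 4/4
  Flow on (0->3): 1/2
  Flow on (1->3): 3/7
  Flow on (1->4): 2/6
  Flow on (1->5): 1/1
  Flow on (2->5): 4/4
  Flow on (3->4): 2/2
  Flow on (3->5): 2/2
  Flow on (4->5): 4/4
Maximum flow = 11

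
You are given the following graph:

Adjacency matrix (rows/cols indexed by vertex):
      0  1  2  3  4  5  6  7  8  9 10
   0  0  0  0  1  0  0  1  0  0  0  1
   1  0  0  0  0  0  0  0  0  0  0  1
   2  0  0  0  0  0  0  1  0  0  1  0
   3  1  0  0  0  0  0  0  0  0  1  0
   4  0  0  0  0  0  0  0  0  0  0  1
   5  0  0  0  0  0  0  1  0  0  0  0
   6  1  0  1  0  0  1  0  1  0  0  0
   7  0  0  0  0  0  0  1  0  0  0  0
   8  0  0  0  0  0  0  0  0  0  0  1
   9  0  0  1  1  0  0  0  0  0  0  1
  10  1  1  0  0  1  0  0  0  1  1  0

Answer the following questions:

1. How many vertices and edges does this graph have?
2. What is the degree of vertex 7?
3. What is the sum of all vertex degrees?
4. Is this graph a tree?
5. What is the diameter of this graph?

Count: 11 vertices, 12 edges.
Vertex 7 has neighbors [6], degree = 1.
Handshaking lemma: 2 * 12 = 24.
A tree on 11 vertices has 10 edges. This graph has 12 edges (2 extra). Not a tree.
Diameter (longest shortest path) = 4.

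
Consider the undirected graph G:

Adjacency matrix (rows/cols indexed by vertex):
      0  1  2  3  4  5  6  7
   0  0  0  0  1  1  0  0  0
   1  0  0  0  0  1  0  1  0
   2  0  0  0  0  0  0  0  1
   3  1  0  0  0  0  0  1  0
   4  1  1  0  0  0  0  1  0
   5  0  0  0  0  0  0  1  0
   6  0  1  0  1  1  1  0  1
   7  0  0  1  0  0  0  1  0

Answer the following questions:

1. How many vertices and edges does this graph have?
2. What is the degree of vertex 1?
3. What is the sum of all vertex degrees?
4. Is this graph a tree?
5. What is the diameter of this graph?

Count: 8 vertices, 9 edges.
Vertex 1 has neighbors [4, 6], degree = 2.
Handshaking lemma: 2 * 9 = 18.
A tree on 8 vertices has 7 edges. This graph has 9 edges (2 extra). Not a tree.
Diameter (longest shortest path) = 4.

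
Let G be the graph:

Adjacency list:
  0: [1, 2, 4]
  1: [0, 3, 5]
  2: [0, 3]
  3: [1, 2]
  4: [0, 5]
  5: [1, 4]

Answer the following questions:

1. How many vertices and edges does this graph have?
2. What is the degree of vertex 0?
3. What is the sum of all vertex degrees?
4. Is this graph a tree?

Count: 6 vertices, 7 edges.
Vertex 0 has neighbors [1, 2, 4], degree = 3.
Handshaking lemma: 2 * 7 = 14.
A tree on 6 vertices has 5 edges. This graph has 7 edges (2 extra). Not a tree.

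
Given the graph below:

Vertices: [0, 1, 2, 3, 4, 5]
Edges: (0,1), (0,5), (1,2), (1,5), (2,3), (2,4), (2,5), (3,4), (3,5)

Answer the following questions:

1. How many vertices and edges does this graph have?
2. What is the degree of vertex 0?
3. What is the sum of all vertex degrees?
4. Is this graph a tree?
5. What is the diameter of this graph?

Count: 6 vertices, 9 edges.
Vertex 0 has neighbors [1, 5], degree = 2.
Handshaking lemma: 2 * 9 = 18.
A tree on 6 vertices has 5 edges. This graph has 9 edges (4 extra). Not a tree.
Diameter (longest shortest path) = 3.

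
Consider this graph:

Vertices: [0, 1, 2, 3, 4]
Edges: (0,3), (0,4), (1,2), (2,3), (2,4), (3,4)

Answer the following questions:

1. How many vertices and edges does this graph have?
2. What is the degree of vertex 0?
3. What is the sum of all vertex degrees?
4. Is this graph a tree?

Count: 5 vertices, 6 edges.
Vertex 0 has neighbors [3, 4], degree = 2.
Handshaking lemma: 2 * 6 = 12.
A tree on 5 vertices has 4 edges. This graph has 6 edges (2 extra). Not a tree.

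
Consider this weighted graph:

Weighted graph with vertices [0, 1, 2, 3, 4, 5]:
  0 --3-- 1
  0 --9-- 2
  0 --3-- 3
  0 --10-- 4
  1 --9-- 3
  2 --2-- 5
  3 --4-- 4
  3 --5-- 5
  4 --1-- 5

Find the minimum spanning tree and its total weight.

Applying Kruskal's algorithm (sort edges by weight, add if no cycle):
  Add (4,5) w=1
  Add (2,5) w=2
  Add (0,3) w=3
  Add (0,1) w=3
  Add (3,4) w=4
  Skip (3,5) w=5 (creates cycle)
  Skip (0,2) w=9 (creates cycle)
  Skip (1,3) w=9 (creates cycle)
  Skip (0,4) w=10 (creates cycle)
MST weight = 13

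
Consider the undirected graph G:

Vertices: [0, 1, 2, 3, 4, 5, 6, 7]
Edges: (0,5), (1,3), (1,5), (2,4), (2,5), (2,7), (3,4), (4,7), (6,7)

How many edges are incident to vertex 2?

Vertex 2 has neighbors [4, 5, 7], so deg(2) = 3.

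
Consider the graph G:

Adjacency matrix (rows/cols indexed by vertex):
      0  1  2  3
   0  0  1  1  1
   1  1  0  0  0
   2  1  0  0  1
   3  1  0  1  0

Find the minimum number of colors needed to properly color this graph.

The graph has a maximum clique of size 3 (lower bound on chromatic number).
A valid 3-coloring: {0: 0, 1: 1, 2: 1, 3: 2}.
Chromatic number = 3.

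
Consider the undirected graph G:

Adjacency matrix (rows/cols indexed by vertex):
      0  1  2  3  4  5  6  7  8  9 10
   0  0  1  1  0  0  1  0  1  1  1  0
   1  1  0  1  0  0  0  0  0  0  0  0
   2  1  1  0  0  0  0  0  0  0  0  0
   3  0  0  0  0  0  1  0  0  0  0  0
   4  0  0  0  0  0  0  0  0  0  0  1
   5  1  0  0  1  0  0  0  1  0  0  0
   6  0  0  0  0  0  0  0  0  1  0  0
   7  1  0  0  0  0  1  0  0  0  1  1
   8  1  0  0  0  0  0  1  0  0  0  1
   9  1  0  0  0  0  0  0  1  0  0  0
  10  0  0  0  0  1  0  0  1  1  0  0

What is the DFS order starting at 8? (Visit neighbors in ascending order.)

DFS from vertex 8 (neighbors processed in ascending order):
Visit order: 8, 0, 1, 2, 5, 3, 7, 9, 10, 4, 6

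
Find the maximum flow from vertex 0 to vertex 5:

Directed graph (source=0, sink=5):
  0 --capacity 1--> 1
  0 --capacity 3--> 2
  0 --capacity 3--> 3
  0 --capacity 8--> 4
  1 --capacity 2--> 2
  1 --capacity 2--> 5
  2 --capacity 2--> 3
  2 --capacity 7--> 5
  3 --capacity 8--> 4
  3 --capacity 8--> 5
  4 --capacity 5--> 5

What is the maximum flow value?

Computing max flow:
  Flow on (0->1): 1/1
  Flow on (0->2): 3/3
  Flow on (0->3): 3/3
  Flow on (0->4): 5/8
  Flow on (1->5): 1/2
  Flow on (2->5): 3/7
  Flow on (3->5): 3/8
  Flow on (4->5): 5/5
Maximum flow = 12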